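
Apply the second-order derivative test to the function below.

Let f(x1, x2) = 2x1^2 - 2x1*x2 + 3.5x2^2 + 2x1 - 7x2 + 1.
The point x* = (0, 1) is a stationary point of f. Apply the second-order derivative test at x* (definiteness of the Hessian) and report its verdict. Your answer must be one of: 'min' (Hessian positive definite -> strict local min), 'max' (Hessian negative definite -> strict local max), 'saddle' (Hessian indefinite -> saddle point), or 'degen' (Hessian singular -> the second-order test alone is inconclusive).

Compute the Hessian H = grad^2 f:
  H = [[4, -2], [-2, 7]]
Verify stationarity: grad f(x*) = H x* + g = (0, 0).
Eigenvalues of H: 3, 8.
Both eigenvalues > 0, so H is positive definite -> x* is a strict local min.

min


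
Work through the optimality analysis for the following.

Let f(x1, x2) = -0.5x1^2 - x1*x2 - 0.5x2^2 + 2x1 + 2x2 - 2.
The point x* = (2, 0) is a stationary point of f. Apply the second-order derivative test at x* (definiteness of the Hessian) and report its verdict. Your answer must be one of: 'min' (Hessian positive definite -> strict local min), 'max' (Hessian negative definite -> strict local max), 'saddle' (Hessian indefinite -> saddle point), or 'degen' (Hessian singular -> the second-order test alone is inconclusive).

Compute the Hessian H = grad^2 f:
  H = [[-1, -1], [-1, -1]]
Verify stationarity: grad f(x*) = H x* + g = (0, 0).
Eigenvalues of H: -2, 0.
H has a zero eigenvalue (singular; negative semidefinite but not definite), so H is neither positive definite, negative definite, nor indefinite. The second-order test alone is inconclusive -> degen.
(Indeed, f is constant along the null direction of H through x*, so x* is not a strict local extremum.)

degen


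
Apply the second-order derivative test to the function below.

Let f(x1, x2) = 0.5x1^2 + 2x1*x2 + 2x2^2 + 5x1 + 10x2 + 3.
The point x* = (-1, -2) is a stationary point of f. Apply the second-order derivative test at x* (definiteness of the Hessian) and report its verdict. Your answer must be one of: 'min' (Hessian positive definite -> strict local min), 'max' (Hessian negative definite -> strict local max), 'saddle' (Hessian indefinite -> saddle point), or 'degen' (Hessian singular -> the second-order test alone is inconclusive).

Compute the Hessian H = grad^2 f:
  H = [[1, 2], [2, 4]]
Verify stationarity: grad f(x*) = H x* + g = (0, 0).
Eigenvalues of H: 0, 5.
H has a zero eigenvalue (singular; positive semidefinite but not definite), so H is neither positive definite, negative definite, nor indefinite. The second-order test alone is inconclusive -> degen.
(Indeed, f is constant along the null direction of H through x*, so x* is not a strict local extremum.)

degen


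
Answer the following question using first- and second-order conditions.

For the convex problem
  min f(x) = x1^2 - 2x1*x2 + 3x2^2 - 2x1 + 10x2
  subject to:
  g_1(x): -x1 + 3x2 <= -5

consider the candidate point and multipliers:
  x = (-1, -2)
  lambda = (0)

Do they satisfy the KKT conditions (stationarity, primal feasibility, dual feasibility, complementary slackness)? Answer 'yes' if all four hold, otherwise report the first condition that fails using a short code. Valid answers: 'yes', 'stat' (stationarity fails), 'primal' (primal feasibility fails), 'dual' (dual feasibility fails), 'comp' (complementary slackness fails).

Gradient of f: grad f(x) = Q x + c = (0, 0)
Constraint values g_i(x) = a_i^T x - b_i:
  g_1((-1, -2)) = 0
Stationarity residual: grad f(x) + sum_i lambda_i a_i = (0, 0)
  -> stationarity OK
Primal feasibility (all g_i <= 0): OK
Dual feasibility (all lambda_i >= 0): OK
Complementary slackness (lambda_i * g_i(x) = 0 for all i): OK

Verdict: yes, KKT holds.

yes


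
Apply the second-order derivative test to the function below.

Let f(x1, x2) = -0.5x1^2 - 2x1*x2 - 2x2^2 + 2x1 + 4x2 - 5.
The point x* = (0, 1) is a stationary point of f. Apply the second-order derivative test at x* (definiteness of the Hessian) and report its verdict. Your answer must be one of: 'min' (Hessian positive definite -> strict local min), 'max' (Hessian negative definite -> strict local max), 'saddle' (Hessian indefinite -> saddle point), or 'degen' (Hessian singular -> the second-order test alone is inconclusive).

Compute the Hessian H = grad^2 f:
  H = [[-1, -2], [-2, -4]]
Verify stationarity: grad f(x*) = H x* + g = (0, 0).
Eigenvalues of H: -5, 0.
H has a zero eigenvalue (singular; negative semidefinite but not definite), so H is neither positive definite, negative definite, nor indefinite. The second-order test alone is inconclusive -> degen.
(Indeed, f is constant along the null direction of H through x*, so x* is not a strict local extremum.)

degen


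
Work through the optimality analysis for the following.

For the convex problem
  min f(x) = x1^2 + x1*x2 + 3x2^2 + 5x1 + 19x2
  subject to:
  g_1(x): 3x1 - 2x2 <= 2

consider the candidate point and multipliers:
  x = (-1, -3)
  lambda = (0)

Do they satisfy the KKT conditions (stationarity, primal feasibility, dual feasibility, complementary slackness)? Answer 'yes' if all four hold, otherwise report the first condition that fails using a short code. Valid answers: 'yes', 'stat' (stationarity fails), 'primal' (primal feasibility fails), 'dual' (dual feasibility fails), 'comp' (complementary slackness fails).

Gradient of f: grad f(x) = Q x + c = (0, 0)
Constraint values g_i(x) = a_i^T x - b_i:
  g_1((-1, -3)) = 1
Stationarity residual: grad f(x) + sum_i lambda_i a_i = (0, 0)
  -> stationarity OK
Primal feasibility (all g_i <= 0): FAILS
Dual feasibility (all lambda_i >= 0): OK
Complementary slackness (lambda_i * g_i(x) = 0 for all i): OK

Verdict: the first failing condition is primal_feasibility -> primal.

primal


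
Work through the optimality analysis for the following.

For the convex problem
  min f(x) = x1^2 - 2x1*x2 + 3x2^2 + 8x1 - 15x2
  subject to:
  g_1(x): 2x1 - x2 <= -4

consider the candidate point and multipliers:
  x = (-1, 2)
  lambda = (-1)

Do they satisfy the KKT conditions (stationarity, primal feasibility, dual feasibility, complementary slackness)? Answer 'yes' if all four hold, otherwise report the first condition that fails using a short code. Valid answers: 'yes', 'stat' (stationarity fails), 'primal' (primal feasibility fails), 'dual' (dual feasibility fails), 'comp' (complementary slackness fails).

Gradient of f: grad f(x) = Q x + c = (2, -1)
Constraint values g_i(x) = a_i^T x - b_i:
  g_1((-1, 2)) = 0
Stationarity residual: grad f(x) + sum_i lambda_i a_i = (0, 0)
  -> stationarity OK
Primal feasibility (all g_i <= 0): OK
Dual feasibility (all lambda_i >= 0): FAILS
Complementary slackness (lambda_i * g_i(x) = 0 for all i): OK

Verdict: the first failing condition is dual_feasibility -> dual.

dual


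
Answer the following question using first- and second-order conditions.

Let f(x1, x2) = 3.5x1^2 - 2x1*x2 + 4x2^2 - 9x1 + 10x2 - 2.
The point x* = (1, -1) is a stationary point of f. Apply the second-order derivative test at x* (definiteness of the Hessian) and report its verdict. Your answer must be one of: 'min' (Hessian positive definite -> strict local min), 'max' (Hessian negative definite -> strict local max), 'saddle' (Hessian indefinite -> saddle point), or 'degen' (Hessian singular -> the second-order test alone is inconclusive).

Compute the Hessian H = grad^2 f:
  H = [[7, -2], [-2, 8]]
Verify stationarity: grad f(x*) = H x* + g = (0, 0).
Eigenvalues of H: 5.4384, 9.5616.
Both eigenvalues > 0, so H is positive definite -> x* is a strict local min.

min


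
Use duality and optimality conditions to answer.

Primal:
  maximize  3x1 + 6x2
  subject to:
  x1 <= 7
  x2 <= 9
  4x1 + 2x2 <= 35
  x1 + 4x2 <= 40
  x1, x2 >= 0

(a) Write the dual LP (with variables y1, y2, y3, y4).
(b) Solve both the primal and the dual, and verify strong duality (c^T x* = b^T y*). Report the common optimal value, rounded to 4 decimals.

The standard primal-dual pair for 'max c^T x s.t. A x <= b, x >= 0' is:
  Dual:  min b^T y  s.t.  A^T y >= c,  y >= 0.

So the dual LP is:
  minimize  7y1 + 9y2 + 35y3 + 40y4
  subject to:
    y1 + 4y3 + y4 >= 3
    y2 + 2y3 + 4y4 >= 6
    y1, y2, y3, y4 >= 0

Solving the primal: x* = (4.2857, 8.9286).
  primal value c^T x* = 66.4286.
Solving the dual: y* = (0, 0, 0.4286, 1.2857).
  dual value b^T y* = 66.4286.
Strong duality: c^T x* = b^T y*. Confirmed.

66.4286


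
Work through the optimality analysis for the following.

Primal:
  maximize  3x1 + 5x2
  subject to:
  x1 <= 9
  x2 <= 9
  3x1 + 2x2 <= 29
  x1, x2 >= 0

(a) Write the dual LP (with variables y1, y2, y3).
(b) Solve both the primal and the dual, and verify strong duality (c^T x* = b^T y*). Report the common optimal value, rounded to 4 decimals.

The standard primal-dual pair for 'max c^T x s.t. A x <= b, x >= 0' is:
  Dual:  min b^T y  s.t.  A^T y >= c,  y >= 0.

So the dual LP is:
  minimize  9y1 + 9y2 + 29y3
  subject to:
    y1 + 3y3 >= 3
    y2 + 2y3 >= 5
    y1, y2, y3 >= 0

Solving the primal: x* = (3.6667, 9).
  primal value c^T x* = 56.
Solving the dual: y* = (0, 3, 1).
  dual value b^T y* = 56.
Strong duality: c^T x* = b^T y*. Confirmed.

56


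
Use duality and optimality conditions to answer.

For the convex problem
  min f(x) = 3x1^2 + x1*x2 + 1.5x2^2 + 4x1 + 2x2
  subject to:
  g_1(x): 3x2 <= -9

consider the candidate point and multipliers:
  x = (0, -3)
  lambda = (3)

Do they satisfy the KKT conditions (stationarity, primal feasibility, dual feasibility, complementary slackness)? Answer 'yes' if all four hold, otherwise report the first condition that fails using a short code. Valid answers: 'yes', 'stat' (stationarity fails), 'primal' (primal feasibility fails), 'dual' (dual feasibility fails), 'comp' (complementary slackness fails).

Gradient of f: grad f(x) = Q x + c = (1, -7)
Constraint values g_i(x) = a_i^T x - b_i:
  g_1((0, -3)) = 0
Stationarity residual: grad f(x) + sum_i lambda_i a_i = (1, 2)
  -> stationarity FAILS
Primal feasibility (all g_i <= 0): OK
Dual feasibility (all lambda_i >= 0): OK
Complementary slackness (lambda_i * g_i(x) = 0 for all i): OK

Verdict: the first failing condition is stationarity -> stat.

stat


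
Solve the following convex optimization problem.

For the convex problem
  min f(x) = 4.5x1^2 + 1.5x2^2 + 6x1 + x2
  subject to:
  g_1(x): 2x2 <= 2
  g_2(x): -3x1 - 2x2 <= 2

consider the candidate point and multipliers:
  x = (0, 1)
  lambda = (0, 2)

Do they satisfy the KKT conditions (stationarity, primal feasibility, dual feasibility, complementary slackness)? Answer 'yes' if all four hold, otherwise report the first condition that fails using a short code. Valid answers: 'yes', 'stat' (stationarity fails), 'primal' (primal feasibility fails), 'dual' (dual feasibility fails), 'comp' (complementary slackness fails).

Gradient of f: grad f(x) = Q x + c = (6, 4)
Constraint values g_i(x) = a_i^T x - b_i:
  g_1((0, 1)) = 0
  g_2((0, 1)) = -4
Stationarity residual: grad f(x) + sum_i lambda_i a_i = (0, 0)
  -> stationarity OK
Primal feasibility (all g_i <= 0): OK
Dual feasibility (all lambda_i >= 0): OK
Complementary slackness (lambda_i * g_i(x) = 0 for all i): FAILS

Verdict: the first failing condition is complementary_slackness -> comp.

comp


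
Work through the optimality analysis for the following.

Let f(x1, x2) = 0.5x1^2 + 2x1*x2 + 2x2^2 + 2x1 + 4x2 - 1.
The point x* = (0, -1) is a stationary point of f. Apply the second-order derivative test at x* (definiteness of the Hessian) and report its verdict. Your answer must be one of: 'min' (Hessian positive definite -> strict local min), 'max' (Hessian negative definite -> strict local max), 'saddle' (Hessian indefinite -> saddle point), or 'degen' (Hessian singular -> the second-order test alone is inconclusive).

Compute the Hessian H = grad^2 f:
  H = [[1, 2], [2, 4]]
Verify stationarity: grad f(x*) = H x* + g = (0, 0).
Eigenvalues of H: 0, 5.
H has a zero eigenvalue (singular; positive semidefinite but not definite), so H is neither positive definite, negative definite, nor indefinite. The second-order test alone is inconclusive -> degen.
(Indeed, f is constant along the null direction of H through x*, so x* is not a strict local extremum.)

degen


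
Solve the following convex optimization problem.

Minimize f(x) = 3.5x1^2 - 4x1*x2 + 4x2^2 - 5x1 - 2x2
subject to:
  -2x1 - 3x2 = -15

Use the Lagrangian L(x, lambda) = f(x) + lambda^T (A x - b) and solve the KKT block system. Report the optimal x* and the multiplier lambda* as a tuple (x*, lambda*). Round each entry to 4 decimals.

Form the Lagrangian:
  L(x, lambda) = (1/2) x^T Q x + c^T x + lambda^T (A x - b)
Stationarity (grad_x L = 0): Q x + c + A^T lambda = 0.
Primal feasibility: A x = b.

This gives the KKT block system:
  [ Q   A^T ] [ x     ]   [-c ]
  [ A    0  ] [ lambda ] = [ b ]

Solving the linear system:
  x*      = (3.1678, 2.8881)
  lambda* = (2.8112)
  f(x*)   = 10.2762

x* = (3.1678, 2.8881), lambda* = (2.8112)


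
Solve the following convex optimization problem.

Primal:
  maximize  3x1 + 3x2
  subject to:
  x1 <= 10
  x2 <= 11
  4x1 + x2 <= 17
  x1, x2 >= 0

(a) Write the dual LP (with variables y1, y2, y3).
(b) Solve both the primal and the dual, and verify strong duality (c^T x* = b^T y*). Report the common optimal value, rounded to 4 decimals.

The standard primal-dual pair for 'max c^T x s.t. A x <= b, x >= 0' is:
  Dual:  min b^T y  s.t.  A^T y >= c,  y >= 0.

So the dual LP is:
  minimize  10y1 + 11y2 + 17y3
  subject to:
    y1 + 4y3 >= 3
    y2 + y3 >= 3
    y1, y2, y3 >= 0

Solving the primal: x* = (1.5, 11).
  primal value c^T x* = 37.5.
Solving the dual: y* = (0, 2.25, 0.75).
  dual value b^T y* = 37.5.
Strong duality: c^T x* = b^T y*. Confirmed.

37.5


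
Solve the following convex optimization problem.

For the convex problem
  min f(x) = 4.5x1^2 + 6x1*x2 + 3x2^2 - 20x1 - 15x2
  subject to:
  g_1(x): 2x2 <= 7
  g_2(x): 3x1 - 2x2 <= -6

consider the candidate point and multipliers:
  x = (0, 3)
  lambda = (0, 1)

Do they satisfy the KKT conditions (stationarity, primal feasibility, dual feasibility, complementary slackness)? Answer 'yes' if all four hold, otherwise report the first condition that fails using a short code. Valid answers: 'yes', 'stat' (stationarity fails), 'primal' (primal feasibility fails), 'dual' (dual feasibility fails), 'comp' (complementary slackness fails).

Gradient of f: grad f(x) = Q x + c = (-2, 3)
Constraint values g_i(x) = a_i^T x - b_i:
  g_1((0, 3)) = -1
  g_2((0, 3)) = 0
Stationarity residual: grad f(x) + sum_i lambda_i a_i = (1, 1)
  -> stationarity FAILS
Primal feasibility (all g_i <= 0): OK
Dual feasibility (all lambda_i >= 0): OK
Complementary slackness (lambda_i * g_i(x) = 0 for all i): OK

Verdict: the first failing condition is stationarity -> stat.

stat


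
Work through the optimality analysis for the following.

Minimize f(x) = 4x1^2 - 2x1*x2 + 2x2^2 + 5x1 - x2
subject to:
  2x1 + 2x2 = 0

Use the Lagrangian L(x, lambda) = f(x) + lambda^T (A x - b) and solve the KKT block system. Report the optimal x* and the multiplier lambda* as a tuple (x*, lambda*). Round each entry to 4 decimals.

Form the Lagrangian:
  L(x, lambda) = (1/2) x^T Q x + c^T x + lambda^T (A x - b)
Stationarity (grad_x L = 0): Q x + c + A^T lambda = 0.
Primal feasibility: A x = b.

This gives the KKT block system:
  [ Q   A^T ] [ x     ]   [-c ]
  [ A    0  ] [ lambda ] = [ b ]

Solving the linear system:
  x*      = (-0.375, 0.375)
  lambda* = (-0.625)
  f(x*)   = -1.125

x* = (-0.375, 0.375), lambda* = (-0.625)


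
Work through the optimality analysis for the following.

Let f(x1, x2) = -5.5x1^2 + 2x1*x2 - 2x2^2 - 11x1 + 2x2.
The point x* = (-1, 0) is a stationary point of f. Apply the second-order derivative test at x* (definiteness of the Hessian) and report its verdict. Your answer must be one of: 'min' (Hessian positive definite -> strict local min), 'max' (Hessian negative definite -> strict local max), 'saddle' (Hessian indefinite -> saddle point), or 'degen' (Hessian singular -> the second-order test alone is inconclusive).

Compute the Hessian H = grad^2 f:
  H = [[-11, 2], [2, -4]]
Verify stationarity: grad f(x*) = H x* + g = (0, 0).
Eigenvalues of H: -11.5311, -3.4689.
Both eigenvalues < 0, so H is negative definite -> x* is a strict local max.

max


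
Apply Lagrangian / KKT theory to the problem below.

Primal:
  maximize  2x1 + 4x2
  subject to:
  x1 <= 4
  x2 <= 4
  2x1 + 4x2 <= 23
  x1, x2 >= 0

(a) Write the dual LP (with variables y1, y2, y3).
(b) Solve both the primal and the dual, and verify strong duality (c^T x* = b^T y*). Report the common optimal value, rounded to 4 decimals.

The standard primal-dual pair for 'max c^T x s.t. A x <= b, x >= 0' is:
  Dual:  min b^T y  s.t.  A^T y >= c,  y >= 0.

So the dual LP is:
  minimize  4y1 + 4y2 + 23y3
  subject to:
    y1 + 2y3 >= 2
    y2 + 4y3 >= 4
    y1, y2, y3 >= 0

Solving the primal: x* = (3.5, 4).
  primal value c^T x* = 23.
Solving the dual: y* = (0, 0, 1).
  dual value b^T y* = 23.
Strong duality: c^T x* = b^T y*. Confirmed.

23


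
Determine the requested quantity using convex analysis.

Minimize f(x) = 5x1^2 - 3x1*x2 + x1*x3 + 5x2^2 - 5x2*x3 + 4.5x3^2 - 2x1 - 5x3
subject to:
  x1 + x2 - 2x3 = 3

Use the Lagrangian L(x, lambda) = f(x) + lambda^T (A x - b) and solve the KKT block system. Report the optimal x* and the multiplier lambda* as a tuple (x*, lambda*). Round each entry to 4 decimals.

Form the Lagrangian:
  L(x, lambda) = (1/2) x^T Q x + c^T x + lambda^T (A x - b)
Stationarity (grad_x L = 0): Q x + c + A^T lambda = 0.
Primal feasibility: A x = b.

This gives the KKT block system:
  [ Q   A^T ] [ x     ]   [-c ]
  [ A    0  ] [ lambda ] = [ b ]

Solving the linear system:
  x*      = (1.0989, 0.6582, -0.6215)
  lambda* = (-6.3927)
  f(x*)   = 10.0438

x* = (1.0989, 0.6582, -0.6215), lambda* = (-6.3927)


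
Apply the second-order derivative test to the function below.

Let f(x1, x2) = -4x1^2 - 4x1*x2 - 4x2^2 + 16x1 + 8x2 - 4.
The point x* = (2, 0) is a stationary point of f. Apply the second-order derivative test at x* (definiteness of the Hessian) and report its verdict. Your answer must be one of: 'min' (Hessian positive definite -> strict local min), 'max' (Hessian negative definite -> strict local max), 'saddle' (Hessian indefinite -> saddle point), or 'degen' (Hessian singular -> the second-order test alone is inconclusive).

Compute the Hessian H = grad^2 f:
  H = [[-8, -4], [-4, -8]]
Verify stationarity: grad f(x*) = H x* + g = (0, 0).
Eigenvalues of H: -12, -4.
Both eigenvalues < 0, so H is negative definite -> x* is a strict local max.

max


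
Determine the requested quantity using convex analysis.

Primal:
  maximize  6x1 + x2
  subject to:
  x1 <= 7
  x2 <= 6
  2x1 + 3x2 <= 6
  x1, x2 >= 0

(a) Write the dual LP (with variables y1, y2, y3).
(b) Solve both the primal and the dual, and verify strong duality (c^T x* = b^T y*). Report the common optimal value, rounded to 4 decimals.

The standard primal-dual pair for 'max c^T x s.t. A x <= b, x >= 0' is:
  Dual:  min b^T y  s.t.  A^T y >= c,  y >= 0.

So the dual LP is:
  minimize  7y1 + 6y2 + 6y3
  subject to:
    y1 + 2y3 >= 6
    y2 + 3y3 >= 1
    y1, y2, y3 >= 0

Solving the primal: x* = (3, 0).
  primal value c^T x* = 18.
Solving the dual: y* = (0, 0, 3).
  dual value b^T y* = 18.
Strong duality: c^T x* = b^T y*. Confirmed.

18


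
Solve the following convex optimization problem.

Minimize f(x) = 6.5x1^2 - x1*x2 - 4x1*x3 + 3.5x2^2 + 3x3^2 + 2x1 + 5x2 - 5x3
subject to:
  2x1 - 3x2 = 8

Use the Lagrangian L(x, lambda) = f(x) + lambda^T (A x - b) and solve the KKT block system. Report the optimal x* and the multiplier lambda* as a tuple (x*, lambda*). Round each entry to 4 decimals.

Form the Lagrangian:
  L(x, lambda) = (1/2) x^T Q x + c^T x + lambda^T (A x - b)
Stationarity (grad_x L = 0): Q x + c + A^T lambda = 0.
Primal feasibility: A x = b.

This gives the KKT block system:
  [ Q   A^T ] [ x     ]   [-c ]
  [ A    0  ] [ lambda ] = [ b ]

Solving the linear system:
  x*      = (0.6422, -2.2385, 1.2615)
  lambda* = (-3.7706)
  f(x*)   = 6.9748

x* = (0.6422, -2.2385, 1.2615), lambda* = (-3.7706)


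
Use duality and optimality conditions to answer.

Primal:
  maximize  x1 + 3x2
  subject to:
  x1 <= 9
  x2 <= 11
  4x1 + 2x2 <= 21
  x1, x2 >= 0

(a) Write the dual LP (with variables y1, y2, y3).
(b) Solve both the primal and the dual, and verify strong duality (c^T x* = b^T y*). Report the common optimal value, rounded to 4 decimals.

The standard primal-dual pair for 'max c^T x s.t. A x <= b, x >= 0' is:
  Dual:  min b^T y  s.t.  A^T y >= c,  y >= 0.

So the dual LP is:
  minimize  9y1 + 11y2 + 21y3
  subject to:
    y1 + 4y3 >= 1
    y2 + 2y3 >= 3
    y1, y2, y3 >= 0

Solving the primal: x* = (0, 10.5).
  primal value c^T x* = 31.5.
Solving the dual: y* = (0, 0, 1.5).
  dual value b^T y* = 31.5.
Strong duality: c^T x* = b^T y*. Confirmed.

31.5


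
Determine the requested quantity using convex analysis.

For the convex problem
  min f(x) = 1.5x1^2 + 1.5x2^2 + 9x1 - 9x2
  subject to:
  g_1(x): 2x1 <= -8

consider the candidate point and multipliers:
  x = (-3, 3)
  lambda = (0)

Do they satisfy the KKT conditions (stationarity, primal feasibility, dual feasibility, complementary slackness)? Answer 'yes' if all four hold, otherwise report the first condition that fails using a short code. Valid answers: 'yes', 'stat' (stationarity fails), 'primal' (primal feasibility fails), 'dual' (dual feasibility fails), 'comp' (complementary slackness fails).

Gradient of f: grad f(x) = Q x + c = (0, 0)
Constraint values g_i(x) = a_i^T x - b_i:
  g_1((-3, 3)) = 2
Stationarity residual: grad f(x) + sum_i lambda_i a_i = (0, 0)
  -> stationarity OK
Primal feasibility (all g_i <= 0): FAILS
Dual feasibility (all lambda_i >= 0): OK
Complementary slackness (lambda_i * g_i(x) = 0 for all i): OK

Verdict: the first failing condition is primal_feasibility -> primal.

primal


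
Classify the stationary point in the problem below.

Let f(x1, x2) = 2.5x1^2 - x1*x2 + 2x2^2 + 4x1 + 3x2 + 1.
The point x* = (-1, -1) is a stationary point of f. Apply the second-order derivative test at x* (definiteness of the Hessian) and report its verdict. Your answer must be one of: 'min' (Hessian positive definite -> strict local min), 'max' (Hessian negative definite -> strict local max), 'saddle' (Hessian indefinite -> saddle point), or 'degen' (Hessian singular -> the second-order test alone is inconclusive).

Compute the Hessian H = grad^2 f:
  H = [[5, -1], [-1, 4]]
Verify stationarity: grad f(x*) = H x* + g = (0, 0).
Eigenvalues of H: 3.382, 5.618.
Both eigenvalues > 0, so H is positive definite -> x* is a strict local min.

min


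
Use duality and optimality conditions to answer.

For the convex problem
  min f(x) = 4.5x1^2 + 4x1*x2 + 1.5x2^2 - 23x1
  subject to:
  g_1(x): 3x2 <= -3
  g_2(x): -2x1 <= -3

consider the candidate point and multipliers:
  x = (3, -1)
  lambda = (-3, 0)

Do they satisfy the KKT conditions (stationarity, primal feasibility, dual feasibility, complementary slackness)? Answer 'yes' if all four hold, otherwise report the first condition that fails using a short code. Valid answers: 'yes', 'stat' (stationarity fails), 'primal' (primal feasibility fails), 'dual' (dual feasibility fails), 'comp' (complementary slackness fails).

Gradient of f: grad f(x) = Q x + c = (0, 9)
Constraint values g_i(x) = a_i^T x - b_i:
  g_1((3, -1)) = 0
  g_2((3, -1)) = -3
Stationarity residual: grad f(x) + sum_i lambda_i a_i = (0, 0)
  -> stationarity OK
Primal feasibility (all g_i <= 0): OK
Dual feasibility (all lambda_i >= 0): FAILS
Complementary slackness (lambda_i * g_i(x) = 0 for all i): OK

Verdict: the first failing condition is dual_feasibility -> dual.

dual


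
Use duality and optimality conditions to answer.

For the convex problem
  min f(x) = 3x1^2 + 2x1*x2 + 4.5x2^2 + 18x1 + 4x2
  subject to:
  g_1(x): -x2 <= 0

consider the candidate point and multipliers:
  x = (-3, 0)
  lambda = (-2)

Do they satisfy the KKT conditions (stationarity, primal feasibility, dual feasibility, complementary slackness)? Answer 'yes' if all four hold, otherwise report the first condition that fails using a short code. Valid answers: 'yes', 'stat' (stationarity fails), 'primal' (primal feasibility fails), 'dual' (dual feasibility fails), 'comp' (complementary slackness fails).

Gradient of f: grad f(x) = Q x + c = (0, -2)
Constraint values g_i(x) = a_i^T x - b_i:
  g_1((-3, 0)) = 0
Stationarity residual: grad f(x) + sum_i lambda_i a_i = (0, 0)
  -> stationarity OK
Primal feasibility (all g_i <= 0): OK
Dual feasibility (all lambda_i >= 0): FAILS
Complementary slackness (lambda_i * g_i(x) = 0 for all i): OK

Verdict: the first failing condition is dual_feasibility -> dual.

dual


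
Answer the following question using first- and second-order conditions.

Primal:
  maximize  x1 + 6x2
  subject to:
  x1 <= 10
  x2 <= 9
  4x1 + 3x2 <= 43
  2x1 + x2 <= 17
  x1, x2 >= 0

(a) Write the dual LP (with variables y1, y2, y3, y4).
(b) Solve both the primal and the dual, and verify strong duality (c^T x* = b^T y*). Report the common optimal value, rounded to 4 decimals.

The standard primal-dual pair for 'max c^T x s.t. A x <= b, x >= 0' is:
  Dual:  min b^T y  s.t.  A^T y >= c,  y >= 0.

So the dual LP is:
  minimize  10y1 + 9y2 + 43y3 + 17y4
  subject to:
    y1 + 4y3 + 2y4 >= 1
    y2 + 3y3 + y4 >= 6
    y1, y2, y3, y4 >= 0

Solving the primal: x* = (4, 9).
  primal value c^T x* = 58.
Solving the dual: y* = (0, 5.5, 0, 0.5).
  dual value b^T y* = 58.
Strong duality: c^T x* = b^T y*. Confirmed.

58


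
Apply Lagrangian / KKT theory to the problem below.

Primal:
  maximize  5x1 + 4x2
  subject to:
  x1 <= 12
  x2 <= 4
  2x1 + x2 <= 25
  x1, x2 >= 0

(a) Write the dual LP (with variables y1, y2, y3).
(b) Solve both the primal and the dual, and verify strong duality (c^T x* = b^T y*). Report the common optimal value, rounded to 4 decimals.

The standard primal-dual pair for 'max c^T x s.t. A x <= b, x >= 0' is:
  Dual:  min b^T y  s.t.  A^T y >= c,  y >= 0.

So the dual LP is:
  minimize  12y1 + 4y2 + 25y3
  subject to:
    y1 + 2y3 >= 5
    y2 + y3 >= 4
    y1, y2, y3 >= 0

Solving the primal: x* = (10.5, 4).
  primal value c^T x* = 68.5.
Solving the dual: y* = (0, 1.5, 2.5).
  dual value b^T y* = 68.5.
Strong duality: c^T x* = b^T y*. Confirmed.

68.5


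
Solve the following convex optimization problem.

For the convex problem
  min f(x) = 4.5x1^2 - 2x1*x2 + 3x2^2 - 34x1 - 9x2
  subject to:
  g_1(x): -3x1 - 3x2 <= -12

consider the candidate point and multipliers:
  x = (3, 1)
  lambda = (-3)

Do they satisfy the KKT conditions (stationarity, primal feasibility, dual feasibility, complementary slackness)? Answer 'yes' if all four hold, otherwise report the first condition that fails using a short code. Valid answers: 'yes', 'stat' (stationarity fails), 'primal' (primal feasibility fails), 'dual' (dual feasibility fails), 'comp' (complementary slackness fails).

Gradient of f: grad f(x) = Q x + c = (-9, -9)
Constraint values g_i(x) = a_i^T x - b_i:
  g_1((3, 1)) = 0
Stationarity residual: grad f(x) + sum_i lambda_i a_i = (0, 0)
  -> stationarity OK
Primal feasibility (all g_i <= 0): OK
Dual feasibility (all lambda_i >= 0): FAILS
Complementary slackness (lambda_i * g_i(x) = 0 for all i): OK

Verdict: the first failing condition is dual_feasibility -> dual.

dual


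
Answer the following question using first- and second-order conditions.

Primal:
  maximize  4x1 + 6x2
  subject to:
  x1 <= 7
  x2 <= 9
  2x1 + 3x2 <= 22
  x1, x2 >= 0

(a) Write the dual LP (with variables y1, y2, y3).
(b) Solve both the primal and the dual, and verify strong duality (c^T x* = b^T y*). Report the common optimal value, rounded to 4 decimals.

The standard primal-dual pair for 'max c^T x s.t. A x <= b, x >= 0' is:
  Dual:  min b^T y  s.t.  A^T y >= c,  y >= 0.

So the dual LP is:
  minimize  7y1 + 9y2 + 22y3
  subject to:
    y1 + 2y3 >= 4
    y2 + 3y3 >= 6
    y1, y2, y3 >= 0

Solving the primal: x* = (0, 7.3333).
  primal value c^T x* = 44.
Solving the dual: y* = (0, 0, 2).
  dual value b^T y* = 44.
Strong duality: c^T x* = b^T y*. Confirmed.

44


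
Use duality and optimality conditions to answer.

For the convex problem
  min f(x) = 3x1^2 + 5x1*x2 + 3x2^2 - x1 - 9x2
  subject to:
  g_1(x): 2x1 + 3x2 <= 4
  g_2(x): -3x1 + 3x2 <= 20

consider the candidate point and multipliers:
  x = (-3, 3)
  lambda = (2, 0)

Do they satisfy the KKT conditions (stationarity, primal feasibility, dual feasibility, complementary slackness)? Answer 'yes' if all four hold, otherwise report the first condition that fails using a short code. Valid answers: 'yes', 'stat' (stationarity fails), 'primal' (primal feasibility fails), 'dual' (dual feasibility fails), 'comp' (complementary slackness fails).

Gradient of f: grad f(x) = Q x + c = (-4, -6)
Constraint values g_i(x) = a_i^T x - b_i:
  g_1((-3, 3)) = -1
  g_2((-3, 3)) = -2
Stationarity residual: grad f(x) + sum_i lambda_i a_i = (0, 0)
  -> stationarity OK
Primal feasibility (all g_i <= 0): OK
Dual feasibility (all lambda_i >= 0): OK
Complementary slackness (lambda_i * g_i(x) = 0 for all i): FAILS

Verdict: the first failing condition is complementary_slackness -> comp.

comp


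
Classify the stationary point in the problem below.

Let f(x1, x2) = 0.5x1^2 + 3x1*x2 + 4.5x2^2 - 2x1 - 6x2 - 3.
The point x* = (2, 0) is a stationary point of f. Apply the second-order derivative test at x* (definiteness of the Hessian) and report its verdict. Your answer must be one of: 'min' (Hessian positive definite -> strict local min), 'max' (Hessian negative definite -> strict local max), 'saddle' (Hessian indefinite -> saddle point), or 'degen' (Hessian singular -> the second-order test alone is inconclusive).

Compute the Hessian H = grad^2 f:
  H = [[1, 3], [3, 9]]
Verify stationarity: grad f(x*) = H x* + g = (0, 0).
Eigenvalues of H: 0, 10.
H has a zero eigenvalue (singular; positive semidefinite but not definite), so H is neither positive definite, negative definite, nor indefinite. The second-order test alone is inconclusive -> degen.
(Indeed, f is constant along the null direction of H through x*, so x* is not a strict local extremum.)

degen


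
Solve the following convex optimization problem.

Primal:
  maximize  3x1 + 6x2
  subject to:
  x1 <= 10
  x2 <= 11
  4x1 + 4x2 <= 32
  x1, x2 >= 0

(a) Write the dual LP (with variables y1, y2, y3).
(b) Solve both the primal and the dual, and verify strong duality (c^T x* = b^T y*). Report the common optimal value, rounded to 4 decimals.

The standard primal-dual pair for 'max c^T x s.t. A x <= b, x >= 0' is:
  Dual:  min b^T y  s.t.  A^T y >= c,  y >= 0.

So the dual LP is:
  minimize  10y1 + 11y2 + 32y3
  subject to:
    y1 + 4y3 >= 3
    y2 + 4y3 >= 6
    y1, y2, y3 >= 0

Solving the primal: x* = (0, 8).
  primal value c^T x* = 48.
Solving the dual: y* = (0, 0, 1.5).
  dual value b^T y* = 48.
Strong duality: c^T x* = b^T y*. Confirmed.

48


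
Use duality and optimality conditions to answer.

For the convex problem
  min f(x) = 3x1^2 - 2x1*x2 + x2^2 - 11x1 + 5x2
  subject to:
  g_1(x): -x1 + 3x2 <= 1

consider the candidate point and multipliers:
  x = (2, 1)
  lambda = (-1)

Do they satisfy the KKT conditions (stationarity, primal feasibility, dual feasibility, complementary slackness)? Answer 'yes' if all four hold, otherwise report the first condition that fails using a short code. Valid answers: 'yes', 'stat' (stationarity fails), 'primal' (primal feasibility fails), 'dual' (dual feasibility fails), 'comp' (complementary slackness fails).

Gradient of f: grad f(x) = Q x + c = (-1, 3)
Constraint values g_i(x) = a_i^T x - b_i:
  g_1((2, 1)) = 0
Stationarity residual: grad f(x) + sum_i lambda_i a_i = (0, 0)
  -> stationarity OK
Primal feasibility (all g_i <= 0): OK
Dual feasibility (all lambda_i >= 0): FAILS
Complementary slackness (lambda_i * g_i(x) = 0 for all i): OK

Verdict: the first failing condition is dual_feasibility -> dual.

dual


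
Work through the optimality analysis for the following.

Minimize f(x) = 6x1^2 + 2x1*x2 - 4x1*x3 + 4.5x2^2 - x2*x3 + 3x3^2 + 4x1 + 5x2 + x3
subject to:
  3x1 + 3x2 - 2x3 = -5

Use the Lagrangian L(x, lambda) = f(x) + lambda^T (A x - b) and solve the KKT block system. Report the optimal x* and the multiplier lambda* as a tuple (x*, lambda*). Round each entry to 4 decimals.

Form the Lagrangian:
  L(x, lambda) = (1/2) x^T Q x + c^T x + lambda^T (A x - b)
Stationarity (grad_x L = 0): Q x + c + A^T lambda = 0.
Primal feasibility: A x = b.

This gives the KKT block system:
  [ Q   A^T ] [ x     ]   [-c ]
  [ A    0  ] [ lambda ] = [ b ]

Solving the linear system:
  x*      = (-0.6976, -1.0728, -0.1556)
  lambda* = (1.9649)
  f(x*)   = 0.7572

x* = (-0.6976, -1.0728, -0.1556), lambda* = (1.9649)


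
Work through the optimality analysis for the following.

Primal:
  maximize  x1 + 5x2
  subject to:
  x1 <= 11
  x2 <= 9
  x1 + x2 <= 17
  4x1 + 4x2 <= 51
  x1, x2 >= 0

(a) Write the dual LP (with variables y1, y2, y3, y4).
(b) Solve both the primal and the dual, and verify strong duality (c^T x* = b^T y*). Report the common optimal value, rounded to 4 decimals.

The standard primal-dual pair for 'max c^T x s.t. A x <= b, x >= 0' is:
  Dual:  min b^T y  s.t.  A^T y >= c,  y >= 0.

So the dual LP is:
  minimize  11y1 + 9y2 + 17y3 + 51y4
  subject to:
    y1 + y3 + 4y4 >= 1
    y2 + y3 + 4y4 >= 5
    y1, y2, y3, y4 >= 0

Solving the primal: x* = (3.75, 9).
  primal value c^T x* = 48.75.
Solving the dual: y* = (0, 4, 0, 0.25).
  dual value b^T y* = 48.75.
Strong duality: c^T x* = b^T y*. Confirmed.

48.75


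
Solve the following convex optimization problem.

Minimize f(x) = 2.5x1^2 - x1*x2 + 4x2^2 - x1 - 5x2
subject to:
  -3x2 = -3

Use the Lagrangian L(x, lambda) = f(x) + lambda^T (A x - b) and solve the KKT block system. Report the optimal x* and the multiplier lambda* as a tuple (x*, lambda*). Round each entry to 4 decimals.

Form the Lagrangian:
  L(x, lambda) = (1/2) x^T Q x + c^T x + lambda^T (A x - b)
Stationarity (grad_x L = 0): Q x + c + A^T lambda = 0.
Primal feasibility: A x = b.

This gives the KKT block system:
  [ Q   A^T ] [ x     ]   [-c ]
  [ A    0  ] [ lambda ] = [ b ]

Solving the linear system:
  x*      = (0.4, 1)
  lambda* = (0.8667)
  f(x*)   = -1.4

x* = (0.4, 1), lambda* = (0.8667)


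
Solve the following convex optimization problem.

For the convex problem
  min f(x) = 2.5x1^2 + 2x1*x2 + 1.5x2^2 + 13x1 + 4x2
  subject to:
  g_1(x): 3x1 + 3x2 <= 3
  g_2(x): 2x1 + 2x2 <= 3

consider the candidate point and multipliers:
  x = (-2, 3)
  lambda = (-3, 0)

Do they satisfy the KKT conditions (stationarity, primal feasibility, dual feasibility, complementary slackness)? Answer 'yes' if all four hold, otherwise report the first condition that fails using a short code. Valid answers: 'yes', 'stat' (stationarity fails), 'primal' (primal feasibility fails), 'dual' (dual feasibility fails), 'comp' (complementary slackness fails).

Gradient of f: grad f(x) = Q x + c = (9, 9)
Constraint values g_i(x) = a_i^T x - b_i:
  g_1((-2, 3)) = 0
  g_2((-2, 3)) = -1
Stationarity residual: grad f(x) + sum_i lambda_i a_i = (0, 0)
  -> stationarity OK
Primal feasibility (all g_i <= 0): OK
Dual feasibility (all lambda_i >= 0): FAILS
Complementary slackness (lambda_i * g_i(x) = 0 for all i): OK

Verdict: the first failing condition is dual_feasibility -> dual.

dual


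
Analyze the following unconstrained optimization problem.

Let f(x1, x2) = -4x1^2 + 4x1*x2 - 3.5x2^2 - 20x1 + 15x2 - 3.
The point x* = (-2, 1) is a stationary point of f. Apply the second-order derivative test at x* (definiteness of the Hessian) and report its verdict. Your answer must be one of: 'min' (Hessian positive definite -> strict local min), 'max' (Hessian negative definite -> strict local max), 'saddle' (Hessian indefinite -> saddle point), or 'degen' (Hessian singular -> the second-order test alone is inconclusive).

Compute the Hessian H = grad^2 f:
  H = [[-8, 4], [4, -7]]
Verify stationarity: grad f(x*) = H x* + g = (0, 0).
Eigenvalues of H: -11.5311, -3.4689.
Both eigenvalues < 0, so H is negative definite -> x* is a strict local max.

max


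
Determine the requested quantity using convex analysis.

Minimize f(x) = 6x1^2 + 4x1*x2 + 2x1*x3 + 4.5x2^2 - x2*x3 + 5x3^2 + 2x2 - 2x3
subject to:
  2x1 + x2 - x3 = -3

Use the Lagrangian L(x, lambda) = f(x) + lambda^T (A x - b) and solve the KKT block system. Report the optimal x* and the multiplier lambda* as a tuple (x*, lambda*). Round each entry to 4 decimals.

Form the Lagrangian:
  L(x, lambda) = (1/2) x^T Q x + c^T x + lambda^T (A x - b)
Stationarity (grad_x L = 0): Q x + c + A^T lambda = 0.
Primal feasibility: A x = b.

This gives the KKT block system:
  [ Q   A^T ] [ x     ]   [-c ]
  [ A    0  ] [ lambda ] = [ b ]

Solving the linear system:
  x*      = (-0.9144, -0.2973, 0.8739)
  lambda* = (5.2072)
  f(x*)   = 6.6396

x* = (-0.9144, -0.2973, 0.8739), lambda* = (5.2072)


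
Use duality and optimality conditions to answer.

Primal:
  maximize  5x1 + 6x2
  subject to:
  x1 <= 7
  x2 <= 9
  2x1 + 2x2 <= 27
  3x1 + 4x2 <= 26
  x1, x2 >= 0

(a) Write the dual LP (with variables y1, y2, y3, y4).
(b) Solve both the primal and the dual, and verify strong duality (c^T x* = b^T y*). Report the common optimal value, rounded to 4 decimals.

The standard primal-dual pair for 'max c^T x s.t. A x <= b, x >= 0' is:
  Dual:  min b^T y  s.t.  A^T y >= c,  y >= 0.

So the dual LP is:
  minimize  7y1 + 9y2 + 27y3 + 26y4
  subject to:
    y1 + 2y3 + 3y4 >= 5
    y2 + 2y3 + 4y4 >= 6
    y1, y2, y3, y4 >= 0

Solving the primal: x* = (7, 1.25).
  primal value c^T x* = 42.5.
Solving the dual: y* = (0.5, 0, 0, 1.5).
  dual value b^T y* = 42.5.
Strong duality: c^T x* = b^T y*. Confirmed.

42.5


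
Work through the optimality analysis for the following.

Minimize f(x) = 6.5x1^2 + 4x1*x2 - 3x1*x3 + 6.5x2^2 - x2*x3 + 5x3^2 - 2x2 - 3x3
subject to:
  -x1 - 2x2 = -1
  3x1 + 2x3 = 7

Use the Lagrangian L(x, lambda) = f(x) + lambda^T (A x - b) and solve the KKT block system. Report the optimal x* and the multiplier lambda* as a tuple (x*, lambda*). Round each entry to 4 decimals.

Form the Lagrangian:
  L(x, lambda) = (1/2) x^T Q x + c^T x + lambda^T (A x - b)
Stationarity (grad_x L = 0): Q x + c + A^T lambda = 0.
Primal feasibility: A x = b.

This gives the KKT block system:
  [ Q   A^T ] [ x     ]   [-c ]
  [ A    0  ] [ lambda ] = [ b ]

Solving the linear system:
  x*      = (1.3314, -0.1657, 1.503)
  lambda* = (-0.1657, -4.1006)
  f(x*)   = 12.1805

x* = (1.3314, -0.1657, 1.503), lambda* = (-0.1657, -4.1006)


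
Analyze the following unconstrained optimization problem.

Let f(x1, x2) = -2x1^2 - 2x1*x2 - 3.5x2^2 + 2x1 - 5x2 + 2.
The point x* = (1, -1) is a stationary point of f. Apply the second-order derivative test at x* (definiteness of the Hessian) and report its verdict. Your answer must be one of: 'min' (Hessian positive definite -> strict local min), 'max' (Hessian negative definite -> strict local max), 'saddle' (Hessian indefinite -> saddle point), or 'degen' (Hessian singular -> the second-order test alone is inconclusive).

Compute the Hessian H = grad^2 f:
  H = [[-4, -2], [-2, -7]]
Verify stationarity: grad f(x*) = H x* + g = (0, 0).
Eigenvalues of H: -8, -3.
Both eigenvalues < 0, so H is negative definite -> x* is a strict local max.

max


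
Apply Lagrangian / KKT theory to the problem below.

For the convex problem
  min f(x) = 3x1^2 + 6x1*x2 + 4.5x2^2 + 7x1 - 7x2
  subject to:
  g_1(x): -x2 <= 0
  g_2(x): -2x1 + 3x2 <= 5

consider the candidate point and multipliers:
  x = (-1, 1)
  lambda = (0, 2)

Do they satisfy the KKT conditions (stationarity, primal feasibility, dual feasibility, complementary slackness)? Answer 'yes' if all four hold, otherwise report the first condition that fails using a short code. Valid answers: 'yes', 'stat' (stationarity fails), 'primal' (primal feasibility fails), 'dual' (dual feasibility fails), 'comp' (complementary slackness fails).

Gradient of f: grad f(x) = Q x + c = (7, -4)
Constraint values g_i(x) = a_i^T x - b_i:
  g_1((-1, 1)) = -1
  g_2((-1, 1)) = 0
Stationarity residual: grad f(x) + sum_i lambda_i a_i = (3, 2)
  -> stationarity FAILS
Primal feasibility (all g_i <= 0): OK
Dual feasibility (all lambda_i >= 0): OK
Complementary slackness (lambda_i * g_i(x) = 0 for all i): OK

Verdict: the first failing condition is stationarity -> stat.

stat
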